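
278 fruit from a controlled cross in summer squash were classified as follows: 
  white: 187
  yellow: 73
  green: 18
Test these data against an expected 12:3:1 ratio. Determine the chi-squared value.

10.600

Total ratio parts = 16. Expected numbers out of 278:
  white: 278 × 12/16 = 208.5
  yellow: 278 × 3/16 = 52.125
  green: 278 × 1/16 = 17.375
χ² = Σ (O − E)² / E
  white: (187 − 208.5)² / 208.5 = 2.2170
  yellow: (73 − 52.125)² / 52.125 = 8.3600
  green: (18 − 17.375)² / 17.375 = 0.0225
χ² = 2.2170 + 8.3600 + 0.0225 = 10.5995 ≈ 10.600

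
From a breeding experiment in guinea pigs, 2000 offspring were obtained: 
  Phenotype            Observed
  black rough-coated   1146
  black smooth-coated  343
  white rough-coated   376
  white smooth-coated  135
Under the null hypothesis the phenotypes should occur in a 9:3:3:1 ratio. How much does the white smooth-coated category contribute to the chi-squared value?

0.800

Under the 9:3:3:1 hypothesis (Σ ratio = 16, N = 2000):
  black rough-coated: 2000 × 9/16 = 1125
  black smooth-coated: 2000 × 3/16 = 375
  white rough-coated: 2000 × 3/16 = 375
  white smooth-coated: 2000 × 1/16 = 125
Contribution of white smooth-coated: (135 − 125)² / 125 = 0.8000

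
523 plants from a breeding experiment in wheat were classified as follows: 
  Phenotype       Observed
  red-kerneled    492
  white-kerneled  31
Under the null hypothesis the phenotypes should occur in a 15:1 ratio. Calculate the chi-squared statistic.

0.093

Total ratio parts = 16. Expected numbers out of 523:
  red-kerneled: 523 × 15/16 = 490.3125
  white-kerneled: 523 × 1/16 = 32.6875
χ² = Σ (O − E)² / E
  red-kerneled: (492 − 490.3125)² / 490.3125 = 0.0058
  white-kerneled: (31 − 32.6875)² / 32.6875 = 0.0871
χ² = 0.0058 + 0.0871 = 0.0929 ≈ 0.093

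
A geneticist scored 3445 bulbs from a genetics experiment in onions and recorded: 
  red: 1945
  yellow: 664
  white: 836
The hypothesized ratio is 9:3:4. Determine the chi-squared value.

1.272

Under the 9:3:4 hypothesis (Σ ratio = 16, N = 3445):
  red: 3445 × 9/16 = 1937.8125
  yellow: 3445 × 3/16 = 645.9375
  white: 3445 × 4/16 = 861.25
χ² = Σ (O − E)² / E
  red: (1945 − 1937.8125)² / 1937.8125 = 0.0267
  yellow: (664 − 645.9375)² / 645.9375 = 0.5051
  white: (836 − 861.25)² / 861.25 = 0.7403
χ² = 0.0267 + 0.5051 + 0.7403 = 1.2721 ≈ 1.272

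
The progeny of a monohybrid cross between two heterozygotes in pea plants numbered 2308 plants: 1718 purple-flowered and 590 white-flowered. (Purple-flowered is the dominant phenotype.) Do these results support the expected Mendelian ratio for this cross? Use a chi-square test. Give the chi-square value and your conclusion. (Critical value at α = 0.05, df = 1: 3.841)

For a monohybrid cross between heterozygotes with complete dominance, the expected phenotypic ratio is 3:1.
Total ratio parts = 4. Expected numbers out of 2308:
  purple-flowered: 2308 × 3/4 = 1731
  white-flowered: 2308 × 1/4 = 577
χ² = Σ (O − E)² / E
  purple-flowered: (1718 − 1731)² / 1731 = 0.0976
  white-flowered: (590 − 577)² / 577 = 0.2929
χ² = 0.0976 + 0.2929 = 0.3905 ≈ 0.391
Degrees of freedom = 2 − 1 = 1; critical value at α = 0.05 is 3.841.
Since 0.391 < 3.841, we fail to reject the null hypothesis — the data are consistent with the 3:1 ratio.

0.391; consistent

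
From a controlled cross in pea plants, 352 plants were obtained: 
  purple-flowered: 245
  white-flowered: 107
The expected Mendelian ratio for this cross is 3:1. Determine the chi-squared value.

The 3:1 ratio has 4 parts, so with N = 352 the expected counts are:
  purple-flowered: 352 × 3/4 = 264
  white-flowered: 352 × 1/4 = 88
χ² = Σ (O − E)² / E
  purple-flowered: (245 − 264)² / 264 = 1.3674
  white-flowered: (107 − 88)² / 88 = 4.1023
χ² = 1.3674 + 4.1023 = 5.4697 ≈ 5.470

5.470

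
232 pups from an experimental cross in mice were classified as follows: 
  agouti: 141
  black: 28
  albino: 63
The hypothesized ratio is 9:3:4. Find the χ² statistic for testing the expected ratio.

6.799

Under the 9:3:4 hypothesis (Σ ratio = 16, N = 232):
  agouti: 232 × 9/16 = 130.5
  black: 232 × 3/16 = 43.5
  albino: 232 × 4/16 = 58
χ² = Σ (O − E)² / E
  agouti: (141 − 130.5)² / 130.5 = 0.8448
  black: (28 − 43.5)² / 43.5 = 5.5230
  albino: (63 − 58)² / 58 = 0.4310
χ² = 0.8448 + 5.5230 + 0.4310 = 6.7988 ≈ 6.799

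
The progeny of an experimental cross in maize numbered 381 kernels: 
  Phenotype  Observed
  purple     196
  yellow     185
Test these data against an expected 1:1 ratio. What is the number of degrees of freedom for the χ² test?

1

A goodness-of-fit test with 2 phenotype classes has df = 2 − 1 = 1.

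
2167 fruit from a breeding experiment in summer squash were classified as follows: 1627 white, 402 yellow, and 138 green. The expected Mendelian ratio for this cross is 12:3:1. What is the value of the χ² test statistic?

The 12:3:1 ratio has 16 parts, so with N = 2167 the expected counts are:
  white: 2167 × 12/16 = 1625.25
  yellow: 2167 × 3/16 = 406.3125
  green: 2167 × 1/16 = 135.4375
χ² = Σ (O − E)² / E
  white: (1627 − 1625.25)² / 1625.25 = 0.0019
  yellow: (402 − 406.3125)² / 406.3125 = 0.0458
  green: (138 − 135.4375)² / 135.4375 = 0.0485
χ² = 0.0019 + 0.0458 + 0.0485 = 0.0962 ≈ 0.096

0.096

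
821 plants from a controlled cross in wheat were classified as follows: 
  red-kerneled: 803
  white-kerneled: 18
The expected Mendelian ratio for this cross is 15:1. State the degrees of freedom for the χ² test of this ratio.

A goodness-of-fit test with 2 phenotype classes has df = 2 − 1 = 1.

1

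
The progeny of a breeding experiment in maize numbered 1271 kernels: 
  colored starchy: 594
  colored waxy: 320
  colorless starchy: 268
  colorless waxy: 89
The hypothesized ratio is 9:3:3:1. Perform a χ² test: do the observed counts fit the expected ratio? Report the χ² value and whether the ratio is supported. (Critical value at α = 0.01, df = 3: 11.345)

53.307; not consistent

Expected counts for N = 1271 under a 9:3:3:1 ratio (total parts = 16):
  colored starchy: 1271 × 9/16 = 714.9375
  colored waxy: 1271 × 3/16 = 238.3125
  colorless starchy: 1271 × 3/16 = 238.3125
  colorless waxy: 1271 × 1/16 = 79.4375
χ² = Σ (O − E)² / E
  colored starchy: (594 − 714.9375)² / 714.9375 = 20.4576
  colored waxy: (320 − 238.3125)² / 238.3125 = 28.0004
  colorless starchy: (268 − 238.3125)² / 238.3125 = 3.6983
  colorless waxy: (89 − 79.4375)² / 79.4375 = 1.1511
χ² = 20.4576 + 28.0004 + 3.6983 + 1.1511 = 53.3074 ≈ 53.307
Degrees of freedom = 4 − 1 = 3; critical value at α = 0.01 is 11.345.
Since 53.307 > 11.345, we reject the null hypothesis — the data do not fit the 9:3:3:1 ratio.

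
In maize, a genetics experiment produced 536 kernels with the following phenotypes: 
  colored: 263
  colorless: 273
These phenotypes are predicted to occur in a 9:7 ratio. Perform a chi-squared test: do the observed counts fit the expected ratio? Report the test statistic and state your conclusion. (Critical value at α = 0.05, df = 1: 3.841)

11.237; not consistent

The 9:7 ratio has 16 parts, so with N = 536 the expected counts are:
  colored: 536 × 9/16 = 301.5
  colorless: 536 × 7/16 = 234.5
χ² = Σ (O − E)² / E
  colored: (263 − 301.5)² / 301.5 = 4.9163
  colorless: (273 − 234.5)² / 234.5 = 6.3209
χ² = 4.9163 + 6.3209 = 11.2372 ≈ 11.237
Degrees of freedom = 2 − 1 = 1; critical value at α = 0.05 is 3.841.
Since 11.237 > 3.841, we reject the null hypothesis — the data do not fit the 9:7 ratio.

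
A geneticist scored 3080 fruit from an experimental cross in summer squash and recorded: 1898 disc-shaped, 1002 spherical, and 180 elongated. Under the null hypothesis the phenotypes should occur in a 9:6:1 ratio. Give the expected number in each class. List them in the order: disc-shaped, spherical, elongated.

1732.5, 1155, 192.5

Total ratio parts = 16. Expected numbers out of 3080:
  disc-shaped: 3080 × 9/16 = 1732.5
  spherical: 3080 × 6/16 = 1155
  elongated: 3080 × 1/16 = 192.5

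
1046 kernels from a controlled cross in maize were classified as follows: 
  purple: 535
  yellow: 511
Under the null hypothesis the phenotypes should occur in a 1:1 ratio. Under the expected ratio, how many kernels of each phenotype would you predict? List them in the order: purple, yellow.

Expected counts for N = 1046 under a 1:1 ratio (total parts = 2):
  purple: 1046 × 1/2 = 523
  yellow: 1046 × 1/2 = 523

523, 523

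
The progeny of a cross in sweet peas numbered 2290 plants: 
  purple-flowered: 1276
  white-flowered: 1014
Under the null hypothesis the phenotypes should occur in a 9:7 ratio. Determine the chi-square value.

The 9:7 ratio has 16 parts, so with N = 2290 the expected counts are:
  purple-flowered: 2290 × 9/16 = 1288.125
  white-flowered: 2290 × 7/16 = 1001.875
χ² = Σ (O − E)² / E
  purple-flowered: (1276 − 1288.125)² / 1288.125 = 0.1141
  white-flowered: (1014 − 1001.875)² / 1001.875 = 0.1467
χ² = 0.1141 + 0.1467 = 0.2608 ≈ 0.261

0.261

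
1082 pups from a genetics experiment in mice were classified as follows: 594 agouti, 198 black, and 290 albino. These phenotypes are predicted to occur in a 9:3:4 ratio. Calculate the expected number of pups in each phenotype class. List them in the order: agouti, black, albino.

Under the 9:3:4 hypothesis (Σ ratio = 16, N = 1082):
  agouti: 1082 × 9/16 = 608.625
  black: 1082 × 3/16 = 202.875
  albino: 1082 × 4/16 = 270.5

608.625, 202.875, 270.5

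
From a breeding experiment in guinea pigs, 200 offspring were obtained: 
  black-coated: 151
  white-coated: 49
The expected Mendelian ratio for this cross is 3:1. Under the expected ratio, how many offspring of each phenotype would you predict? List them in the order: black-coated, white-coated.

150, 50

Expected counts for N = 200 under a 3:1 ratio (total parts = 4):
  black-coated: 200 × 3/4 = 150
  white-coated: 200 × 1/4 = 50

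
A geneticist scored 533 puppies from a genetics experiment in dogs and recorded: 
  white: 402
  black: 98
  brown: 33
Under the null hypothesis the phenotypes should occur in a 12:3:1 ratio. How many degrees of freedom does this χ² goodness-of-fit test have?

A goodness-of-fit test with 3 phenotype classes has df = 3 − 1 = 2.

2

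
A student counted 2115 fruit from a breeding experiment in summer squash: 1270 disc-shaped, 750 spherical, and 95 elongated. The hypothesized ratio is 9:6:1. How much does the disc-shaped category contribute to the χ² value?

5.422

Total ratio parts = 16. Expected numbers out of 2115:
  disc-shaped: 2115 × 9/16 = 1189.6875
  spherical: 2115 × 6/16 = 793.125
  elongated: 2115 × 1/16 = 132.1875
Contribution of disc-shaped: (1270 − 1189.6875)² / 1189.6875 = 5.4217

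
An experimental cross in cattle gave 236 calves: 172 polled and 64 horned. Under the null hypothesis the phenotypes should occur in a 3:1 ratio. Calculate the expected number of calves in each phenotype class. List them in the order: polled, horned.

177, 59

Total ratio parts = 4. Expected numbers out of 236:
  polled: 236 × 3/4 = 177
  horned: 236 × 1/4 = 59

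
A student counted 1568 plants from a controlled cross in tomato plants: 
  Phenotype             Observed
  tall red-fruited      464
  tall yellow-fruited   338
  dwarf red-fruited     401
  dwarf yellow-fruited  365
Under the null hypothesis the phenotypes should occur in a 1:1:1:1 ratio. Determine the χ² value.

The 1:1:1:1 ratio has 4 parts, so with N = 1568 the expected counts are:
  tall red-fruited: 1568 × 1/4 = 392
  tall yellow-fruited: 1568 × 1/4 = 392
  dwarf red-fruited: 1568 × 1/4 = 392
  dwarf yellow-fruited: 1568 × 1/4 = 392
χ² = Σ (O − E)² / E
  tall red-fruited: (464 − 392)² / 392 = 13.2245
  tall yellow-fruited: (338 − 392)² / 392 = 7.4388
  dwarf red-fruited: (401 − 392)² / 392 = 0.2066
  dwarf yellow-fruited: (365 − 392)² / 392 = 1.8597
χ² = 13.2245 + 7.4388 + 0.2066 + 1.8597 = 22.7296 ≈ 22.730

22.730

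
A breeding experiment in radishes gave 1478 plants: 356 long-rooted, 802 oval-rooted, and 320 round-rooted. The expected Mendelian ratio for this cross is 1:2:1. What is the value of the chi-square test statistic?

12.495

The 1:2:1 ratio has 4 parts, so with N = 1478 the expected counts are:
  long-rooted: 1478 × 1/4 = 369.5
  oval-rooted: 1478 × 2/4 = 739
  round-rooted: 1478 × 1/4 = 369.5
χ² = Σ (O − E)² / E
  long-rooted: (356 − 369.5)² / 369.5 = 0.4932
  oval-rooted: (802 − 739)² / 739 = 5.3708
  round-rooted: (320 − 369.5)² / 369.5 = 6.6313
χ² = 0.4932 + 5.3708 + 6.6313 = 12.4953 ≈ 12.495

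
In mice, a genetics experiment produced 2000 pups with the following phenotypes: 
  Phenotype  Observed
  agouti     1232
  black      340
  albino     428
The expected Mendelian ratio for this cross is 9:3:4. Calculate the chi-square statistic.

The 9:3:4 ratio has 16 parts, so with N = 2000 the expected counts are:
  agouti: 2000 × 9/16 = 1125
  black: 2000 × 3/16 = 375
  albino: 2000 × 4/16 = 500
χ² = Σ (O − E)² / E
  agouti: (1232 − 1125)² / 1125 = 10.1769
  black: (340 − 375)² / 375 = 3.2667
  albino: (428 − 500)² / 500 = 10.3680
χ² = 10.1769 + 3.2667 + 10.3680 = 23.8116 ≈ 23.812

23.812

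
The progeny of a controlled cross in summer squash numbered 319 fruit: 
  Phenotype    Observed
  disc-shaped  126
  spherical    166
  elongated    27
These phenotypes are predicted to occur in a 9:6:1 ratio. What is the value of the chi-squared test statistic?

Expected counts for N = 319 under a 9:6:1 ratio (total parts = 16):
  disc-shaped: 319 × 9/16 = 179.4375
  spherical: 319 × 6/16 = 119.625
  elongated: 319 × 1/16 = 19.9375
χ² = Σ (O − E)² / E
  disc-shaped: (126 − 179.4375)² / 179.4375 = 15.9140
  spherical: (166 − 119.625)² / 119.625 = 17.9782
  elongated: (27 − 19.9375)² / 19.9375 = 2.5018
χ² = 15.9140 + 17.9782 + 2.5018 = 36.394

36.394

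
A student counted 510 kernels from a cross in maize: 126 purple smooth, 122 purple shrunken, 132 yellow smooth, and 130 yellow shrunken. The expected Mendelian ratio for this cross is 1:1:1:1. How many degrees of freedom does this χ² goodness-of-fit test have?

3

A goodness-of-fit test with 4 phenotype classes has df = 4 − 1 = 3.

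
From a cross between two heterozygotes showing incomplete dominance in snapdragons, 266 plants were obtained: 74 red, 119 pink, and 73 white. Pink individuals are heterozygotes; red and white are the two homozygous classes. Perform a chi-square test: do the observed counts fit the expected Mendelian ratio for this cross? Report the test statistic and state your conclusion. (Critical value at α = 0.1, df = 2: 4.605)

With incomplete dominance, a heterozygote × heterozygote cross gives a 1:2:1 phenotypic ratio.
Expected counts for N = 266 under a 1:2:1 ratio (total parts = 4):
  red: 266 × 1/4 = 66.5
  pink: 266 × 2/4 = 133
  white: 266 × 1/4 = 66.5
χ² = Σ (O − E)² / E
  red: (74 − 66.5)² / 66.5 = 0.8459
  pink: (119 − 133)² / 133 = 1.4737
  white: (73 − 66.5)² / 66.5 = 0.6353
χ² = 0.8459 + 1.4737 + 0.6353 = 2.9549 ≈ 2.955
Degrees of freedom = 3 − 1 = 2; critical value at α = 0.1 is 4.605.
Since 2.955 < 4.605, we fail to reject the null hypothesis — the data are consistent with the 1:2:1 ratio.

2.955; consistent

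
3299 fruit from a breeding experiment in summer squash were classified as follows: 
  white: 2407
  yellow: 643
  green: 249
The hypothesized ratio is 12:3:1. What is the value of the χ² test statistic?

Under the 12:3:1 hypothesis (Σ ratio = 16, N = 3299):
  white: 3299 × 12/16 = 2474.25
  yellow: 3299 × 3/16 = 618.5625
  green: 3299 × 1/16 = 206.1875
χ² = Σ (O − E)² / E
  white: (2407 − 2474.25)² / 2474.25 = 1.8279
  yellow: (643 − 618.5625)² / 618.5625 = 0.9655
  green: (249 − 206.1875)² / 206.1875 = 8.8895
χ² = 1.8279 + 0.9655 + 8.8895 = 11.6829 ≈ 11.683

11.683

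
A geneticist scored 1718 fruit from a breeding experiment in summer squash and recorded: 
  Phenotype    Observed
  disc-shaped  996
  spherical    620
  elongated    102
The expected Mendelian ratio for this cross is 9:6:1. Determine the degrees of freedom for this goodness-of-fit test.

A goodness-of-fit test with 3 phenotype classes has df = 3 − 1 = 2.

2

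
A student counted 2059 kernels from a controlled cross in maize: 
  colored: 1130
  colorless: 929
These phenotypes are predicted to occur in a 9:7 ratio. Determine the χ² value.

Total ratio parts = 16. Expected numbers out of 2059:
  colored: 2059 × 9/16 = 1158.1875
  colorless: 2059 × 7/16 = 900.8125
χ² = Σ (O − E)² / E
  colored: (1130 − 1158.1875)² / 1158.1875 = 0.6860
  colorless: (929 − 900.8125)² / 900.8125 = 0.8820
χ² = 0.6860 + 0.8820 = 1.568

1.568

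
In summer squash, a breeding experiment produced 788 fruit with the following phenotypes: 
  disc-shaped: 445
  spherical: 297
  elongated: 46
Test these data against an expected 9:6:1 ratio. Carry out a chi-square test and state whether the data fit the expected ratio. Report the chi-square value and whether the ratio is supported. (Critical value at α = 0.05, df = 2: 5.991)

Total ratio parts = 16. Expected numbers out of 788:
  disc-shaped: 788 × 9/16 = 443.25
  spherical: 788 × 6/16 = 295.5
  elongated: 788 × 1/16 = 49.25
χ² = Σ (O − E)² / E
  disc-shaped: (445 − 443.25)² / 443.25 = 0.0069
  spherical: (297 − 295.5)² / 295.5 = 0.0076
  elongated: (46 − 49.25)² / 49.25 = 0.2145
χ² = 0.0069 + 0.0076 + 0.2145 = 0.229
Degrees of freedom = 3 − 1 = 2; critical value at α = 0.05 is 5.991.
Since 0.229 < 5.991, we fail to reject the null hypothesis — the data are consistent with the 9:6:1 ratio.

0.229; consistent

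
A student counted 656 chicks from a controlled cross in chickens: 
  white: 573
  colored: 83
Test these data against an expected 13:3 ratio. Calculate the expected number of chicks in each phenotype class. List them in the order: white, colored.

533, 123

Under the 13:3 hypothesis (Σ ratio = 16, N = 656):
  white: 656 × 13/16 = 533
  colored: 656 × 3/16 = 123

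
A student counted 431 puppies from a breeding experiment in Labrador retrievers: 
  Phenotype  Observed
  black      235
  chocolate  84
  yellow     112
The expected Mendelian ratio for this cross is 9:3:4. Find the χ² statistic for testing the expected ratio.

0.522

The 9:3:4 ratio has 16 parts, so with N = 431 the expected counts are:
  black: 431 × 9/16 = 242.4375
  chocolate: 431 × 3/16 = 80.8125
  yellow: 431 × 4/16 = 107.75
χ² = Σ (O − E)² / E
  black: (235 − 242.4375)² / 242.4375 = 0.2282
  chocolate: (84 − 80.8125)² / 80.8125 = 0.1257
  yellow: (112 − 107.75)² / 107.75 = 0.1676
χ² = 0.2282 + 0.1257 + 0.1676 = 0.5215 ≈ 0.522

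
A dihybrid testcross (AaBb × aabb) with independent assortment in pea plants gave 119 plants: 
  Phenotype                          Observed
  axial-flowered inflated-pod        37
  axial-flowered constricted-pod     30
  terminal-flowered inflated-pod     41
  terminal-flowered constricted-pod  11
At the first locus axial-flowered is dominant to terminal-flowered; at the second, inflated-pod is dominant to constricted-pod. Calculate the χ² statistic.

A dihybrid testcross with independent assortment gives a 1:1:1:1 ratio.
Expected counts for N = 119 under a 1:1:1:1 ratio (total parts = 4):
  axial-flowered inflated-pod: 119 × 1/4 = 29.75
  axial-flowered constricted-pod: 119 × 1/4 = 29.75
  terminal-flowered inflated-pod: 119 × 1/4 = 29.75
  terminal-flowered constricted-pod: 119 × 1/4 = 29.75
χ² = Σ (O − E)² / E
  axial-flowered inflated-pod: (37 − 29.75)² / 29.75 = 1.7668
  axial-flowered constricted-pod: (30 − 29.75)² / 29.75 = 0.0021
  terminal-flowered inflated-pod: (41 − 29.75)² / 29.75 = 4.2542
  terminal-flowered constricted-pod: (11 − 29.75)² / 29.75 = 11.8172
χ² = 1.7668 + 0.0021 + 4.2542 + 11.8172 = 17.8403 ≈ 17.840

17.840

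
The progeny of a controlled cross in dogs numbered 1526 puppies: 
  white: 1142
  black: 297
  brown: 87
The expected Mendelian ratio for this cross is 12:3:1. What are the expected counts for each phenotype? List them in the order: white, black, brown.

1144.5, 286.125, 95.375

Expected counts for N = 1526 under a 12:3:1 ratio (total parts = 16):
  white: 1526 × 12/16 = 1144.5
  black: 1526 × 3/16 = 286.125
  brown: 1526 × 1/16 = 95.375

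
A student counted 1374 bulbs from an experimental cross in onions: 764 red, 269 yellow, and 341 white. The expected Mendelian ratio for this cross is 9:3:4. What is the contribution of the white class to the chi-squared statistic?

Expected counts for N = 1374 under a 9:3:4 ratio (total parts = 16):
  red: 1374 × 9/16 = 772.875
  yellow: 1374 × 3/16 = 257.625
  white: 1374 × 4/16 = 343.5
Contribution of white: (341 − 343.5)² / 343.5 = 0.0182

0.018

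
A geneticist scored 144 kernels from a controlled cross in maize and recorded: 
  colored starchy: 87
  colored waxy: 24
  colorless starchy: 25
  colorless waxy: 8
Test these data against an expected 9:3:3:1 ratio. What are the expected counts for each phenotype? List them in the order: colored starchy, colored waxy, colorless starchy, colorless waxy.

81, 27, 27, 9

Expected counts for N = 144 under a 9:3:3:1 ratio (total parts = 16):
  colored starchy: 144 × 9/16 = 81
  colored waxy: 144 × 3/16 = 27
  colorless starchy: 144 × 3/16 = 27
  colorless waxy: 144 × 1/16 = 9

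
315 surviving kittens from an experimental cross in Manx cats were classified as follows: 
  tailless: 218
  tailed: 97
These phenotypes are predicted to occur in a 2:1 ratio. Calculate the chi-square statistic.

Under the 2:1 hypothesis (Σ ratio = 3, N = 315):
  tailless: 315 × 2/3 = 210
  tailed: 315 × 1/3 = 105
χ² = Σ (O − E)² / E
  tailless: (218 − 210)² / 210 = 0.3048
  tailed: (97 − 105)² / 105 = 0.6095
χ² = 0.3048 + 0.6095 = 0.9143 ≈ 0.914

0.914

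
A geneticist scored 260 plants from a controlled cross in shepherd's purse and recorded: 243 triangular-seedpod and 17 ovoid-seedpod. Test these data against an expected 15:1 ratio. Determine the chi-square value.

0.037

The 15:1 ratio has 16 parts, so with N = 260 the expected counts are:
  triangular-seedpod: 260 × 15/16 = 243.75
  ovoid-seedpod: 260 × 1/16 = 16.25
χ² = Σ (O − E)² / E
  triangular-seedpod: (243 − 243.75)² / 243.75 = 0.0023
  ovoid-seedpod: (17 − 16.25)² / 16.25 = 0.0346
χ² = 0.0023 + 0.0346 = 0.0369 ≈ 0.037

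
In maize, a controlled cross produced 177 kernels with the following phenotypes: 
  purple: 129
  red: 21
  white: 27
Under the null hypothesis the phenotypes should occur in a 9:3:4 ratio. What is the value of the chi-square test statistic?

19.904

Under the 9:3:4 hypothesis (Σ ratio = 16, N = 177):
  purple: 177 × 9/16 = 99.5625
  red: 177 × 3/16 = 33.1875
  white: 177 × 4/16 = 44.25
χ² = Σ (O − E)² / E
  purple: (129 − 99.5625)² / 99.5625 = 8.7037
  red: (21 − 33.1875)² / 33.1875 = 4.4756
  white: (27 − 44.25)² / 44.25 = 6.7246
χ² = 8.7037 + 4.4756 + 6.7246 = 19.9039 ≈ 19.904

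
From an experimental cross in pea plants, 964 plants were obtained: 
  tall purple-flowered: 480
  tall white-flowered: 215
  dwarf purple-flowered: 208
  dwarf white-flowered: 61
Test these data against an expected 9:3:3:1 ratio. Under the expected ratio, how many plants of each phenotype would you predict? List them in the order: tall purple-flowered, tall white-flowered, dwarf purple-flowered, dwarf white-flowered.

542.25, 180.75, 180.75, 60.25

Under the 9:3:3:1 hypothesis (Σ ratio = 16, N = 964):
  tall purple-flowered: 964 × 9/16 = 542.25
  tall white-flowered: 964 × 3/16 = 180.75
  dwarf purple-flowered: 964 × 3/16 = 180.75
  dwarf white-flowered: 964 × 1/16 = 60.25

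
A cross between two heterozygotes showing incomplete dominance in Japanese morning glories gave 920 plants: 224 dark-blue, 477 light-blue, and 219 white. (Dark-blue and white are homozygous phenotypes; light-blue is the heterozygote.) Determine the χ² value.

With incomplete dominance, a heterozygote × heterozygote cross gives a 1:2:1 phenotypic ratio.
Under the 1:2:1 hypothesis (Σ ratio = 4, N = 920):
  dark-blue: 920 × 1/4 = 230
  light-blue: 920 × 2/4 = 460
  white: 920 × 1/4 = 230
χ² = Σ (O − E)² / E
  dark-blue: (224 − 230)² / 230 = 0.1565
  light-blue: (477 − 460)² / 460 = 0.6283
  white: (219 − 230)² / 230 = 0.5261
χ² = 0.1565 + 0.6283 + 0.5261 = 1.3109 ≈ 1.311

1.311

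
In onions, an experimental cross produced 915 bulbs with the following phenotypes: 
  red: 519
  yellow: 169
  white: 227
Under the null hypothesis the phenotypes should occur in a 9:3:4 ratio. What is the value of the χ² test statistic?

0.088

Total ratio parts = 16. Expected numbers out of 915:
  red: 915 × 9/16 = 514.6875
  yellow: 915 × 3/16 = 171.5625
  white: 915 × 4/16 = 228.75
χ² = Σ (O − E)² / E
  red: (519 − 514.6875)² / 514.6875 = 0.0361
  yellow: (169 − 171.5625)² / 171.5625 = 0.0383
  white: (227 − 228.75)² / 228.75 = 0.0134
χ² = 0.0361 + 0.0383 + 0.0134 = 0.0878 ≈ 0.088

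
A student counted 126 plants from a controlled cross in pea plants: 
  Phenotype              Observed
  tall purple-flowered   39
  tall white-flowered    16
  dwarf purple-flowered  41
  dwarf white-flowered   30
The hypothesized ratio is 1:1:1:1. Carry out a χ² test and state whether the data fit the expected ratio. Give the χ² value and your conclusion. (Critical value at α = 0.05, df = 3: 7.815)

Total ratio parts = 4. Expected numbers out of 126:
  tall purple-flowered: 126 × 1/4 = 31.5
  tall white-flowered: 126 × 1/4 = 31.5
  dwarf purple-flowered: 126 × 1/4 = 31.5
  dwarf white-flowered: 126 × 1/4 = 31.5
χ² = Σ (O − E)² / E
  tall purple-flowered: (39 − 31.5)² / 31.5 = 1.7857
  tall white-flowered: (16 − 31.5)² / 31.5 = 7.6270
  dwarf purple-flowered: (41 − 31.5)² / 31.5 = 2.8651
  dwarf white-flowered: (30 − 31.5)² / 31.5 = 0.0714
χ² = 1.7857 + 7.6270 + 2.8651 + 0.0714 = 12.3492 ≈ 12.349
Degrees of freedom = 4 − 1 = 3; critical value at α = 0.05 is 7.815.
Since 12.349 > 7.815, we reject the null hypothesis — the data do not fit the 1:1:1:1 ratio.

12.349; not consistent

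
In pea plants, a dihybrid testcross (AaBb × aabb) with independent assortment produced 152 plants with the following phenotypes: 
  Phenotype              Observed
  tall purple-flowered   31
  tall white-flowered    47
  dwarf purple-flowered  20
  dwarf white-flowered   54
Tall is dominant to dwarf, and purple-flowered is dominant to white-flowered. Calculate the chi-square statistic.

A dihybrid testcross with independent assortment gives a 1:1:1:1 ratio.
Under the 1:1:1:1 hypothesis (Σ ratio = 4, N = 152):
  tall purple-flowered: 152 × 1/4 = 38
  tall white-flowered: 152 × 1/4 = 38
  dwarf purple-flowered: 152 × 1/4 = 38
  dwarf white-flowered: 152 × 1/4 = 38
χ² = Σ (O − E)² / E
  tall purple-flowered: (31 − 38)² / 38 = 1.2895
  tall white-flowered: (47 − 38)² / 38 = 2.1316
  dwarf purple-flowered: (20 − 38)² / 38 = 8.5263
  dwarf white-flowered: (54 − 38)² / 38 = 6.7368
χ² = 1.2895 + 2.1316 + 8.5263 + 6.7368 = 18.6842 ≈ 18.684

18.684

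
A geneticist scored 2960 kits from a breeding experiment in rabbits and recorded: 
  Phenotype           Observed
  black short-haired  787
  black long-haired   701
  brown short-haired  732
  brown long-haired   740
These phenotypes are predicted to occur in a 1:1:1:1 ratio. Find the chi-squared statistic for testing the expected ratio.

5.127

The 1:1:1:1 ratio has 4 parts, so with N = 2960 the expected counts are:
  black short-haired: 2960 × 1/4 = 740
  black long-haired: 2960 × 1/4 = 740
  brown short-haired: 2960 × 1/4 = 740
  brown long-haired: 2960 × 1/4 = 740
χ² = Σ (O − E)² / E
  black short-haired: (787 − 740)² / 740 = 2.9851
  black long-haired: (701 − 740)² / 740 = 2.0554
  brown short-haired: (732 − 740)² / 740 = 0.0865
  brown long-haired: (740 − 740)² / 740 = 0.0000
χ² = 2.9851 + 2.0554 + 0.0865 + 0.0000 = 5.127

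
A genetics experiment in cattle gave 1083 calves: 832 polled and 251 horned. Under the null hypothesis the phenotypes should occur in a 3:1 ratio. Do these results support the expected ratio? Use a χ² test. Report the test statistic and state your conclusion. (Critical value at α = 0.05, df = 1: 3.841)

Total ratio parts = 4. Expected numbers out of 1083:
  polled: 1083 × 3/4 = 812.25
  horned: 1083 × 1/4 = 270.75
χ² = Σ (O − E)² / E
  polled: (832 − 812.25)² / 812.25 = 0.4802
  horned: (251 − 270.75)² / 270.75 = 1.4407
χ² = 0.4802 + 1.4407 = 1.9209 ≈ 1.921
Degrees of freedom = 2 − 1 = 1; critical value at α = 0.05 is 3.841.
Since 1.921 < 3.841, we fail to reject the null hypothesis — the data are consistent with the 3:1 ratio.

1.921; consistent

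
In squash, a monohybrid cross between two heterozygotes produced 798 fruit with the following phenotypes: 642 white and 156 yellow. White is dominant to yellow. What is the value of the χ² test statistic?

12.647

For a monohybrid cross between heterozygotes with complete dominance, the expected phenotypic ratio is 3:1.
Under the 3:1 hypothesis (Σ ratio = 4, N = 798):
  white: 798 × 3/4 = 598.5
  yellow: 798 × 1/4 = 199.5
χ² = Σ (O − E)² / E
  white: (642 − 598.5)² / 598.5 = 3.1617
  yellow: (156 − 199.5)² / 199.5 = 9.4850
χ² = 3.1617 + 9.4850 = 12.6467 ≈ 12.647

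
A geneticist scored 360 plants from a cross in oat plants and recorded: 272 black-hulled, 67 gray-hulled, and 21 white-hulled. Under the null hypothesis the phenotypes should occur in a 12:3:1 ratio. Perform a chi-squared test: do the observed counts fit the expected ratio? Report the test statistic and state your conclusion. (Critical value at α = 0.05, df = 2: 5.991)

Under the 12:3:1 hypothesis (Σ ratio = 16, N = 360):
  black-hulled: 360 × 12/16 = 270
  gray-hulled: 360 × 3/16 = 67.5
  white-hulled: 360 × 1/16 = 22.5
χ² = Σ (O − E)² / E
  black-hulled: (272 − 270)² / 270 = 0.0148
  gray-hulled: (67 − 67.5)² / 67.5 = 0.0037
  white-hulled: (21 − 22.5)² / 22.5 = 0.1000
χ² = 0.0148 + 0.0037 + 0.1000 = 0.1185 ≈ 0.119
Degrees of freedom = 3 − 1 = 2; critical value at α = 0.05 is 5.991.
Since 0.119 < 5.991, we fail to reject the null hypothesis — the data are consistent with the 12:3:1 ratio.

0.119; consistent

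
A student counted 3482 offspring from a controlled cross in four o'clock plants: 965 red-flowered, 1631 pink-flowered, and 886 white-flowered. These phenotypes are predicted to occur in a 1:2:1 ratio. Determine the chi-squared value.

17.485

Under the 1:2:1 hypothesis (Σ ratio = 4, N = 3482):
  red-flowered: 3482 × 1/4 = 870.5
  pink-flowered: 3482 × 2/4 = 1741
  white-flowered: 3482 × 1/4 = 870.5
χ² = Σ (O − E)² / E
  red-flowered: (965 − 870.5)² / 870.5 = 10.2588
  pink-flowered: (1631 − 1741)² / 1741 = 6.9500
  white-flowered: (886 − 870.5)² / 870.5 = 0.2760
χ² = 10.2588 + 6.9500 + 0.2760 = 17.4848 ≈ 17.485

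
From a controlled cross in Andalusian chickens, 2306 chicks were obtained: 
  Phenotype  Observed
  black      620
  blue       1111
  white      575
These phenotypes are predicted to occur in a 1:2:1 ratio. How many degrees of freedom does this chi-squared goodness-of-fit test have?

A goodness-of-fit test with 3 phenotype classes has df = 3 − 1 = 2.

2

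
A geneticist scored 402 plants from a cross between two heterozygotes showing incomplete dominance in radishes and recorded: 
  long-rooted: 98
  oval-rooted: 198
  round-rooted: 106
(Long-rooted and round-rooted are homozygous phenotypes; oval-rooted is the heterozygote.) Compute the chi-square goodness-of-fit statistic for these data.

0.408

With incomplete dominance, a heterozygote × heterozygote cross gives a 1:2:1 phenotypic ratio.
Expected counts for N = 402 under a 1:2:1 ratio (total parts = 4):
  long-rooted: 402 × 1/4 = 100.5
  oval-rooted: 402 × 2/4 = 201
  round-rooted: 402 × 1/4 = 100.5
χ² = Σ (O − E)² / E
  long-rooted: (98 − 100.5)² / 100.5 = 0.0622
  oval-rooted: (198 − 201)² / 201 = 0.0448
  round-rooted: (106 − 100.5)² / 100.5 = 0.3010
χ² = 0.0622 + 0.0448 + 0.3010 = 0.408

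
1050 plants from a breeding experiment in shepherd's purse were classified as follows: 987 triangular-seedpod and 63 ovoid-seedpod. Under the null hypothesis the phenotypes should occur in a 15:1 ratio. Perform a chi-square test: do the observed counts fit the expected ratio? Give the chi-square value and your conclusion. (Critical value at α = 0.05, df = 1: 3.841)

Total ratio parts = 16. Expected numbers out of 1050:
  triangular-seedpod: 1050 × 15/16 = 984.375
  ovoid-seedpod: 1050 × 1/16 = 65.625
χ² = Σ (O − E)² / E
  triangular-seedpod: (987 − 984.375)² / 984.375 = 0.0070
  ovoid-seedpod: (63 − 65.625)² / 65.625 = 0.1050
χ² = 0.0070 + 0.1050 = 0.112
Degrees of freedom = 2 − 1 = 1; critical value at α = 0.05 is 3.841.
Since 0.112 < 3.841, we fail to reject the null hypothesis — the data are consistent with the 15:1 ratio.

0.112; consistent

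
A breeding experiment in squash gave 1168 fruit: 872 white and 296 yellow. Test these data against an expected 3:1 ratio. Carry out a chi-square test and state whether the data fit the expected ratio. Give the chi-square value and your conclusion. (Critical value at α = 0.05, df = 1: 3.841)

Expected counts for N = 1168 under a 3:1 ratio (total parts = 4):
  white: 1168 × 3/4 = 876
  yellow: 1168 × 1/4 = 292
χ² = Σ (O − E)² / E
  white: (872 − 876)² / 876 = 0.0183
  yellow: (296 − 292)² / 292 = 0.0548
χ² = 0.0183 + 0.0548 = 0.0731 ≈ 0.073
Degrees of freedom = 2 − 1 = 1; critical value at α = 0.05 is 3.841.
Since 0.073 < 3.841, we fail to reject the null hypothesis — the data are consistent with the 3:1 ratio.

0.073; consistent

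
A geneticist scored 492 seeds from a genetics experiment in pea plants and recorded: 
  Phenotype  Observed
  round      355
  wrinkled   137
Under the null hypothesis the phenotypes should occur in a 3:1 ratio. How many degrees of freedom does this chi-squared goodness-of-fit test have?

1

A goodness-of-fit test with 2 phenotype classes has df = 2 − 1 = 1.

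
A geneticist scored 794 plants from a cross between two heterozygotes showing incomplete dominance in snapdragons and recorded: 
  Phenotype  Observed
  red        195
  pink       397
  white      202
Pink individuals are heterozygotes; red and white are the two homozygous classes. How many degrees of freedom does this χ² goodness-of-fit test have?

With incomplete dominance, a heterozygote × heterozygote cross gives a 1:2:1 phenotypic ratio.
A goodness-of-fit test with 3 phenotype classes has df = 3 − 1 = 2.

2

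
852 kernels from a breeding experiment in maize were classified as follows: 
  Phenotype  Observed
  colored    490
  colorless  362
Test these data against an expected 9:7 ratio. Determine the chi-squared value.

Total ratio parts = 16. Expected numbers out of 852:
  colored: 852 × 9/16 = 479.25
  colorless: 852 × 7/16 = 372.75
χ² = Σ (O − E)² / E
  colored: (490 − 479.25)² / 479.25 = 0.2411
  colorless: (362 − 372.75)² / 372.75 = 0.3100
χ² = 0.2411 + 0.3100 = 0.5511 ≈ 0.551

0.551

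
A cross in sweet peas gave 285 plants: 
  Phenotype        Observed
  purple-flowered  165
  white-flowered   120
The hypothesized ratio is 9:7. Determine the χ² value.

Total ratio parts = 16. Expected numbers out of 285:
  purple-flowered: 285 × 9/16 = 160.3125
  white-flowered: 285 × 7/16 = 124.6875
χ² = Σ (O − E)² / E
  purple-flowered: (165 − 160.3125)² / 160.3125 = 0.1371
  white-flowered: (120 − 124.6875)² / 124.6875 = 0.1762
χ² = 0.1371 + 0.1762 = 0.3133 ≈ 0.313

0.313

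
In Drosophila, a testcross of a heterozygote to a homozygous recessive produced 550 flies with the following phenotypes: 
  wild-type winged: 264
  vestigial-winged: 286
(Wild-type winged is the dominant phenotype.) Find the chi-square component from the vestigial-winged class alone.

0.440

A testcross of a heterozygote (Aa × aa) gives a 1:1 phenotypic ratio.
The 1:1 ratio has 2 parts, so with N = 550 the expected counts are:
  wild-type winged: 550 × 1/2 = 275
  vestigial-winged: 550 × 1/2 = 275
Contribution of vestigial-winged: (286 − 275)² / 275 = 0.4400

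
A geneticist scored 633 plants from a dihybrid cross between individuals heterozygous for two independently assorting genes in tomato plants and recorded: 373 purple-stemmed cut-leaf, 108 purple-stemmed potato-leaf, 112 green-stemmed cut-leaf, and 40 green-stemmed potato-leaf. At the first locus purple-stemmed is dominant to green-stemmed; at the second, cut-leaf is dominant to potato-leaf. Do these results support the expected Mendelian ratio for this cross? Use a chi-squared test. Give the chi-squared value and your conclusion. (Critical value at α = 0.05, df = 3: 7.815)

A dihybrid F₂ with independent assortment and complete dominance at both loci gives a 9:3:3:1 phenotypic ratio.
Expected counts for N = 633 under a 9:3:3:1 ratio (total parts = 16):
  purple-stemmed cut-leaf: 633 × 9/16 = 356.0625
  purple-stemmed potato-leaf: 633 × 3/16 = 118.6875
  green-stemmed cut-leaf: 633 × 3/16 = 118.6875
  green-stemmed potato-leaf: 633 × 1/16 = 39.5625
χ² = Σ (O − E)² / E
  purple-stemmed cut-leaf: (373 − 356.0625)² / 356.0625 = 0.8057
  purple-stemmed potato-leaf: (108 − 118.6875)² / 118.6875 = 0.9624
  green-stemmed cut-leaf: (112 − 118.6875)² / 118.6875 = 0.3768
  green-stemmed potato-leaf: (40 − 39.5625)² / 39.5625 = 0.0048
χ² = 0.8057 + 0.9624 + 0.3768 + 0.0048 = 2.1497 ≈ 2.150
Degrees of freedom = 4 − 1 = 3; critical value at α = 0.05 is 7.815.
Since 2.150 < 7.815, we fail to reject the null hypothesis — the data are consistent with the 9:3:3:1 ratio.

2.150; consistent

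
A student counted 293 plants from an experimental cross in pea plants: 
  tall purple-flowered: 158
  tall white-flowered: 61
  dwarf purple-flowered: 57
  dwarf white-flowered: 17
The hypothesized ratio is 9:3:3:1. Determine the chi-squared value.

Under the 9:3:3:1 hypothesis (Σ ratio = 16, N = 293):
  tall purple-flowered: 293 × 9/16 = 164.8125
  tall white-flowered: 293 × 3/16 = 54.9375
  dwarf purple-flowered: 293 × 3/16 = 54.9375
  dwarf white-flowered: 293 × 1/16 = 18.3125
χ² = Σ (O − E)² / E
  tall purple-flowered: (158 − 164.8125)² / 164.8125 = 0.2816
  tall white-flowered: (61 − 54.9375)² / 54.9375 = 0.6690
  dwarf purple-flowered: (57 − 54.9375)² / 54.9375 = 0.0774
  dwarf white-flowered: (17 − 18.3125)² / 18.3125 = 0.0941
χ² = 0.2816 + 0.6690 + 0.0774 + 0.0941 = 1.1221 ≈ 1.122

1.122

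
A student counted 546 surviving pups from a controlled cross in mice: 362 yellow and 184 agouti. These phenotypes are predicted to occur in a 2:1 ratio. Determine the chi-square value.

Expected counts for N = 546 under a 2:1 ratio (total parts = 3):
  yellow: 546 × 2/3 = 364
  agouti: 546 × 1/3 = 182
χ² = Σ (O − E)² / E
  yellow: (362 − 364)² / 364 = 0.0110
  agouti: (184 − 182)² / 182 = 0.0220
χ² = 0.0110 + 0.0220 = 0.033

0.033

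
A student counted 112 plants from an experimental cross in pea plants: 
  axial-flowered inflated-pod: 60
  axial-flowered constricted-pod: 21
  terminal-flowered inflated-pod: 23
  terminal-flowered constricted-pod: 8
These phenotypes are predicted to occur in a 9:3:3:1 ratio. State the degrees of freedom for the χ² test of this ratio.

A goodness-of-fit test with 4 phenotype classes has df = 4 − 1 = 3.

3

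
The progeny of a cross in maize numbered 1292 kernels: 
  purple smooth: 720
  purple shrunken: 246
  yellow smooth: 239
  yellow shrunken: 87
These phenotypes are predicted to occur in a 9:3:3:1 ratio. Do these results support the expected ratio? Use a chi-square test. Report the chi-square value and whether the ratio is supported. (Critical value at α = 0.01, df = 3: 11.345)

Expected counts for N = 1292 under a 9:3:3:1 ratio (total parts = 16):
  purple smooth: 1292 × 9/16 = 726.75
  purple shrunken: 1292 × 3/16 = 242.25
  yellow smooth: 1292 × 3/16 = 242.25
  yellow shrunken: 1292 × 1/16 = 80.75
χ² = Σ (O − E)² / E
  purple smooth: (720 − 726.75)² / 726.75 = 0.0627
  purple shrunken: (246 − 242.25)² / 242.25 = 0.0580
  yellow smooth: (239 − 242.25)² / 242.25 = 0.0436
  yellow shrunken: (87 − 80.75)² / 80.75 = 0.4837
χ² = 0.0627 + 0.0580 + 0.0436 + 0.4837 = 0.648
Degrees of freedom = 4 − 1 = 3; critical value at α = 0.01 is 11.345.
Since 0.648 < 11.345, we fail to reject the null hypothesis — the data are consistent with the 9:3:3:1 ratio.

0.648; consistent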